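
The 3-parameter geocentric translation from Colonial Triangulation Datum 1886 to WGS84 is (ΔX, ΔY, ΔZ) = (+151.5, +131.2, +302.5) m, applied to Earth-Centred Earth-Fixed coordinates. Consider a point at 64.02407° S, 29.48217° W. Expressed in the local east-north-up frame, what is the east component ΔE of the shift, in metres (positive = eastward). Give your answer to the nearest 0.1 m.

ΔE = 188.8 m

The local east axis at (φ, λ) is (−sin λ, cos λ, 0), so ΔE = −sin(-29.48217°)·151.5 + cos(-29.48217°)·131.2 = 188.77 m.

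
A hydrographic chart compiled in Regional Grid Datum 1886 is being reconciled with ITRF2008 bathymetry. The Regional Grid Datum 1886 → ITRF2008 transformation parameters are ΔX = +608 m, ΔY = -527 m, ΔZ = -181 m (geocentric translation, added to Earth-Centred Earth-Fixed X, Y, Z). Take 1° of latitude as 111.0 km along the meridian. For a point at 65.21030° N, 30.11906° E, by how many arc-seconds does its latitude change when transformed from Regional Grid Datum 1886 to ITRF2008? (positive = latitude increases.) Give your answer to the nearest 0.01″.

Δφ = -10.16″

sin φ = 0.907853, cos φ = 0.419289, sin λ = 0.501799, cos λ = 0.864985.
North component: ΔN = −sin φ cos λ·ΔX − sin φ sin λ·ΔY + cos φ·ΔZ = −(0.907853)(0.864985)(608) − (0.907853)(0.501799)(-527) + (0.419289)(-181) = -313.26 m.
1° of latitude spans 111000 m, so Δφ = -313.26 / 111000 × 3600 = -10.160″.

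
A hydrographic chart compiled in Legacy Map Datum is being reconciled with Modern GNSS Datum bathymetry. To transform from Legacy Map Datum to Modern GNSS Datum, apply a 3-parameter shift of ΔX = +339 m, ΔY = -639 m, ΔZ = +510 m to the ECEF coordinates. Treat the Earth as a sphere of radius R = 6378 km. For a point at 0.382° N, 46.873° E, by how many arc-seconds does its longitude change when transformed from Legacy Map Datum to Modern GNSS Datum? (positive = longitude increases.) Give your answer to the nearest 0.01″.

Δλ = -22.13″

sin φ = 0.006667, cos φ = 0.999978, sin λ = 0.729840, cos λ = 0.683618.
East component: ΔE = −sin λ·ΔX + cos λ·ΔY = −(0.729840)(339) + (0.683618)(-639) = -684.25 m.
1° of latitude spans πR/180 = 111317 m; at latitude φ, 1° of longitude spans that × cos φ = 111314.6 m, so Δλ = -684.25 / 111314.6 × 3600 = -22.129″.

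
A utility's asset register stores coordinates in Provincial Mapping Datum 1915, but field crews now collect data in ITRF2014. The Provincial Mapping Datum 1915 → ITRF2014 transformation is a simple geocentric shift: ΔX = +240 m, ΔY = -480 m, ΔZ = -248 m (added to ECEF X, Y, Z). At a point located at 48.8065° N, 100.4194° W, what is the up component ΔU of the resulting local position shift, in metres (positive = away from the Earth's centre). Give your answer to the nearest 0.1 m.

ΔU = 95.7 m

The local up (radial) axis is (cos φ cos λ, cos φ sin λ, sin φ), giving ΔU = -28.586 + 310.917 − 186.617 = 95.71 m.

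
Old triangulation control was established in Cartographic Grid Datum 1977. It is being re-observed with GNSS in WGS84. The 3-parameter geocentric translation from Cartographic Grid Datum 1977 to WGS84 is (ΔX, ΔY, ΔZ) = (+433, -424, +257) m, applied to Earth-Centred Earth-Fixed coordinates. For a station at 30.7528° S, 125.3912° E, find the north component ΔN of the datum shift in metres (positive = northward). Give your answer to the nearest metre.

ΔN = -84 m

At φ = -30.7528°, λ = 125.3912°: sin φ = -0.511335, cos φ = 0.859381, sin λ = 0.815217, cos λ = -0.579156.
ΔN = −sin φ cos λ·ΔX − sin φ sin λ·ΔY + cos φ·ΔZ = −(-0.511335)(-0.579156)(433) − (-0.511335)(0.815217)(-424) + (0.859381)(257) = -84.11 m.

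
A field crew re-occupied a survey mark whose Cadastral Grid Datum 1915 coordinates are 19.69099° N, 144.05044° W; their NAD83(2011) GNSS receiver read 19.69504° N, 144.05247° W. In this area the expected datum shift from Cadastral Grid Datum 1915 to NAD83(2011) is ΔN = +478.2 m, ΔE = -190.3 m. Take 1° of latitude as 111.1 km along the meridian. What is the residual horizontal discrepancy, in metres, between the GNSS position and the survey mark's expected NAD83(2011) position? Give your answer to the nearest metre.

36 m

Observed coordinate differences: Δφ = +0.00405°, Δλ = -0.00203°.
Converting to metres (1° lat = 111100 m, cos φ = 0.941524): observed ΔN = 450.0 m, observed ΔE = -212.3 m.
Subtracting the expected shift leaves a residual of 450.0 − (478.2) = -28.2 m north and -212.3 − (-190.3) = -22.0 m east.
Residual distance = √((-28.2)² + (-22.0)²) = 35.8 m.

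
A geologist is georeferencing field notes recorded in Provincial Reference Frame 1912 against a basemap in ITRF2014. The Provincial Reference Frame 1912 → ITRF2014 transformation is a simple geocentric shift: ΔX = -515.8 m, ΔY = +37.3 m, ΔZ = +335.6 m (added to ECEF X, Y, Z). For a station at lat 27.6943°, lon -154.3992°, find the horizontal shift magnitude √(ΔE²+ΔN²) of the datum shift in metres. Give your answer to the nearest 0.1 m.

271.3 m

At φ = 27.6943°, λ = -154.3992°: sin φ = 0.464754, cos φ = 0.885440, sin λ = -0.432098, cos λ = -0.901826.
ΔE = −sin λ·ΔX + cos λ·ΔY = −(-0.432098)·(-515.8) + (-0.901826)·(37.3) = -256.51 m.
ΔN = −sin φ cos λ·ΔX − sin φ sin λ·ΔY + cos φ·ΔZ = −(0.464754)(-0.901826)(-515.8) − (0.464754)(-0.432098)(37.3) + (0.885440)(335.6) = 88.46 m.
Horizontal magnitude = √(ΔE² + ΔN²) = √((-256.51)² + 88.46²) = 271.34 m.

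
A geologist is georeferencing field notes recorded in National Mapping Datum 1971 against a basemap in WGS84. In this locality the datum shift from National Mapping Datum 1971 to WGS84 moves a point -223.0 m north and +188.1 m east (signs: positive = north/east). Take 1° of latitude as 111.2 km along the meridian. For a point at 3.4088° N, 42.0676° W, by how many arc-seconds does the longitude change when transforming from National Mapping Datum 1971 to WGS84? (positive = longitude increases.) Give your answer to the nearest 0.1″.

At latitude 3.4088°, cos φ = 0.998231.
1° of longitude at this latitude = 111.2 × cos φ = 111.00 km, so Δλ = 188.1 / 111003.3 = 0.0016945° = 6.100″.

Δλ = 6.1″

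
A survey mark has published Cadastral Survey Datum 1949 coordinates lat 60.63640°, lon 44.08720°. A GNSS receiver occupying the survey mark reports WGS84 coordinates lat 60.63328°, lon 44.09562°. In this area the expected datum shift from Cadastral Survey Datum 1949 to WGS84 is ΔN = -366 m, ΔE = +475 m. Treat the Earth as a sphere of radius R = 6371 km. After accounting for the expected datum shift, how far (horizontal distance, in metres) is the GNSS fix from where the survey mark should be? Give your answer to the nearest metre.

25 m

Observed coordinate differences: Δφ = -0.00312°, Δλ = +0.00842°.
Converting to metres (1° lat = 111195 m, cos φ = 0.490350): observed ΔN = -346.9 m, observed ΔE = 459.1 m.
Subtracting the expected shift leaves a residual of -346.9 − (-366) = 19.1 m north and 459.1 − (475) = -15.9 m east.
Residual distance = √(19.1² + (-15.9)²) = 24.8 m.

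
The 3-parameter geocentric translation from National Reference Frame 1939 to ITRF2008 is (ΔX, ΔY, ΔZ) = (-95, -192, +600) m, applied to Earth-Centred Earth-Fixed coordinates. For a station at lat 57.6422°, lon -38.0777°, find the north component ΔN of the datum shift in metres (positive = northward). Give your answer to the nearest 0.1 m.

The local north axis is (−sin φ cos λ, −sin φ sin λ, cos φ), giving ΔN = 63.170 − 100.025 + 321.123 = 284.27 m.

ΔN = 284.3 m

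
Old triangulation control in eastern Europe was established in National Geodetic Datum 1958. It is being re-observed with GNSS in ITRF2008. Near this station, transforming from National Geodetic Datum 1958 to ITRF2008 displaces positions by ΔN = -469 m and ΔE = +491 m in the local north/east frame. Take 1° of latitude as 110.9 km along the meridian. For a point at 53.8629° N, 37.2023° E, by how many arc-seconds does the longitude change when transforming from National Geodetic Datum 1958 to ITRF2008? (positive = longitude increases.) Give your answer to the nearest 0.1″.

Δλ = 27.0″

At latitude 53.8629°, cos φ = 0.589719.
1° of longitude at this latitude = 110.9 × cos φ = 65.40 km, so Δλ = 491.0 / 65399.9 = 0.0075077° = 27.028″.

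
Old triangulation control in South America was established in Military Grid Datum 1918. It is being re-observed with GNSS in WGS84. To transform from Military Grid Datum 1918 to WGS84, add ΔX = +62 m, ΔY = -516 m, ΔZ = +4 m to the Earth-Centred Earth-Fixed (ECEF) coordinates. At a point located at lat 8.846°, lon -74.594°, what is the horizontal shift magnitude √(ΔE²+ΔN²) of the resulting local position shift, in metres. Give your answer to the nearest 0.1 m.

At φ = 8.846°, λ = -74.594°: sin φ = 0.153779, cos φ = 0.988105, sin λ = -0.964068, cos λ = 0.265657.
ΔE = −sin λ·ΔX + cos λ·ΔY = −(-0.964068)·(62) + (0.265657)·(-516) = -77.31 m.
ΔN = −sin φ cos λ·ΔX − sin φ sin λ·ΔY + cos φ·ΔZ = −(0.153779)(0.265657)(62) − (0.153779)(-0.964068)(-516) + (0.988105)(4) = -75.08 m.
Horizontal magnitude = √(ΔE² + ΔN²) = √((-77.31)² + (-75.08)²) = 107.76 m.

107.8 m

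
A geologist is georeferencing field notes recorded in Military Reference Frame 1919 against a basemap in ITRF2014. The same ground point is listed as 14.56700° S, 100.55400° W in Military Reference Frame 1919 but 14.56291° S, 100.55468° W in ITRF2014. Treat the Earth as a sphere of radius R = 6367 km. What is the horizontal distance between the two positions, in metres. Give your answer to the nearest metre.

Δφ = -14.56291° − -14.56700° = +0.00409°; Δλ = -100.55468° − -100.55400° = -0.00068°.
1° along a meridian = πR/180 = 111125 m.
ΔN = Δφ × 111125 = 454.5 m; ΔE = Δλ × 111125 × cos(-14.56700°) = -0.00068 × 111125 × 0.967854 = -73.1 m.
Distance = √(ΔE² + ΔN²) = √((-73.1)² + 454.5²) = 460.3 m.

460 m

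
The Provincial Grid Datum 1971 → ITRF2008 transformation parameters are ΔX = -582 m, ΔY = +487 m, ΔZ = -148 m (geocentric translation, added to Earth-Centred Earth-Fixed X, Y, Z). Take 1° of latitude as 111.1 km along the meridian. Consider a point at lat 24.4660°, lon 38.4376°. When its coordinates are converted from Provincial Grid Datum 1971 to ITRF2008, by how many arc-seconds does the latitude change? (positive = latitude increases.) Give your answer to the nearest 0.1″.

Δφ = -2.3″

sin φ = 0.414153, cos φ = 0.910207, sin λ = 0.621662, cos λ = 0.783286.
North component: ΔN = −sin φ cos λ·ΔX − sin φ sin λ·ΔY + cos φ·ΔZ = −(0.414153)(0.783286)(-582) − (0.414153)(0.621662)(487) + (0.910207)(-148) = -71.29 m.
1° of latitude spans 111100 m, so Δφ = -71.29 / 111100 × 3600 = -2.310″.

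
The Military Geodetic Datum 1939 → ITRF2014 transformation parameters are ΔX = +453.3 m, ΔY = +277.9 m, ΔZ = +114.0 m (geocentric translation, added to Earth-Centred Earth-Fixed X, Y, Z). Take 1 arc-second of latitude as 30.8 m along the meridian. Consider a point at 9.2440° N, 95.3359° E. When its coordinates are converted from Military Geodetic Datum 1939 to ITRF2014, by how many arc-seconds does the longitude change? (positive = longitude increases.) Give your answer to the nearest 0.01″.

Δλ = -15.70″

sin φ = 0.160639, cos φ = 0.987013, sin λ = 0.995667, cos λ = -0.092994.
East component: ΔE = −sin λ·ΔX + cos λ·ΔY = −(0.995667)(453.3) + (-0.092994)(277.9) = -477.18 m.
1° of latitude spans 3600 × 30.80 = 110880 m; at latitude φ, 1° of longitude spans that × cos φ = 109440.0 m, so Δλ = -477.18 / 109440.0 × 3600 = -15.697″.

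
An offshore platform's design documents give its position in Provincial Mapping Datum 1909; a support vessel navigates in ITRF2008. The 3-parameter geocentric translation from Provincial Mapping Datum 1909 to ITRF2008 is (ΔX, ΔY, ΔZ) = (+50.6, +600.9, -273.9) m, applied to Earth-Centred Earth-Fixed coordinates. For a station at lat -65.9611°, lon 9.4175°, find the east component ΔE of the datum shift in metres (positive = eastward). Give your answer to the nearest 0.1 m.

ΔE = 584.5 m

At φ = -65.9611°, λ = 9.4175°: sin φ = -0.913269, cos φ = 0.407357, sin λ = 0.163627, cos λ = 0.986522.
ΔE = −sin λ·ΔX + cos λ·ΔY = −(0.163627)·(50.6) + (0.986522)·(600.9) = 584.52 m.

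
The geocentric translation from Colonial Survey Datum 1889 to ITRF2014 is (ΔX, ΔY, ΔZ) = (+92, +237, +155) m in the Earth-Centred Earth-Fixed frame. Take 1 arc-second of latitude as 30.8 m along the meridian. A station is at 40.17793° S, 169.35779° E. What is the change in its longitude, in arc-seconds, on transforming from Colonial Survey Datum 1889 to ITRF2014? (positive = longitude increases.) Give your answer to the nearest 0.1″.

sin φ = -0.645163, cos φ = 0.764045, sin λ = 0.184675, cos λ = -0.982800.
East component: ΔE = −sin λ·ΔX + cos λ·ΔY = −(0.184675)(92) + (-0.982800)(237) = -249.91 m.
1° of latitude spans 3600 × 30.80 = 110880 m; at latitude φ, 1° of longitude spans that × cos φ = 84717.3 m, so Δλ = -249.91 / 84717.3 × 3600 = -10.620″.

Δλ = -10.6″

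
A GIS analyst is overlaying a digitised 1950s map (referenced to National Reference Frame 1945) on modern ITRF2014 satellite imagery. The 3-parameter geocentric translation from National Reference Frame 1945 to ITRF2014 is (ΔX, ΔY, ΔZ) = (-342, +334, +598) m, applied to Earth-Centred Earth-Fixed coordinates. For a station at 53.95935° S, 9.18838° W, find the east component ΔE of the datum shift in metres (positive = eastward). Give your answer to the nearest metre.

ΔE = 275 m

At φ = -53.95935°, λ = -9.18838°: sin φ = -0.808600, cos φ = 0.588359, sin λ = -0.159681, cos λ = 0.987169.
ΔE = −sin λ·ΔX + cos λ·ΔY = −(-0.159681)·(-342) + (0.987169)·(334) = 275.10 m.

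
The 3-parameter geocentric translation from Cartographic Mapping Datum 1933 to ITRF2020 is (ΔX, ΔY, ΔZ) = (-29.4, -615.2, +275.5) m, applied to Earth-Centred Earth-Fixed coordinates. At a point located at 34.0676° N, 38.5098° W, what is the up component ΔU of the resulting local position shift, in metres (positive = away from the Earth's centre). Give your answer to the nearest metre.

The local up (radial) axis is (cos φ cos λ, cos φ sin λ, sin φ), giving ΔU = -19.057 + 317.313 + 154.327 = 452.58 m.

ΔU = 453 m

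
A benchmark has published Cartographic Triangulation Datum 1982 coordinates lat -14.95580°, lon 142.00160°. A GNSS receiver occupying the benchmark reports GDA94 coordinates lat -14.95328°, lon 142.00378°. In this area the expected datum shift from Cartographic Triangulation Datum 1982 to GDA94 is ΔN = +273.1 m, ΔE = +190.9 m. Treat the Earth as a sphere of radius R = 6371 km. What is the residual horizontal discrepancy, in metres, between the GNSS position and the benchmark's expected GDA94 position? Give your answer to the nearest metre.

Observed coordinate differences: Δφ = +0.00252°, Δλ = +0.00218°.
Converting to metres (1° lat = 111195 m, cos φ = 0.966125): observed ΔN = 280.2 m, observed ΔE = 234.2 m.
Subtracting the expected shift leaves a residual of 280.2 − (273.1) = 7.1 m north and 234.2 − (190.9) = 43.3 m east.
Residual distance = √(7.1² + 43.3²) = 43.9 m.

44 m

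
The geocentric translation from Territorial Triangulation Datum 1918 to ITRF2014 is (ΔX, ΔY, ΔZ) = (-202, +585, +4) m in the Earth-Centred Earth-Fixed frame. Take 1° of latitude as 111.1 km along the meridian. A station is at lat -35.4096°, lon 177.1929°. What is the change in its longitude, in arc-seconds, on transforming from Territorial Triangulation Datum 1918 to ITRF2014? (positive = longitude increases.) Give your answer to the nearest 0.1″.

Δλ = -22.8″

sin φ = -0.579418, cos φ = 0.815031, sin λ = 0.048974, cos λ = -0.998800.
East component: ΔE = −sin λ·ΔX + cos λ·ΔY = −(0.048974)(-202) + (-0.998800)(585) = -574.41 m.
1° of latitude spans 111100 m; at latitude φ, 1° of longitude spans that × cos φ = 90549.9 m, so Δλ = -574.41 / 90549.9 × 3600 = -22.837″.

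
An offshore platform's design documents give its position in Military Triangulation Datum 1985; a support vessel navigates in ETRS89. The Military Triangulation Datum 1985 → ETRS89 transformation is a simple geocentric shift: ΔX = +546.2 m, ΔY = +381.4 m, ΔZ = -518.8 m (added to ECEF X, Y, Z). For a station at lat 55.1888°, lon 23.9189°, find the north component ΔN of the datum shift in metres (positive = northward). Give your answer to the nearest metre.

ΔN = -833 m

At φ = 55.1888°, λ = 23.9189°: sin φ = 0.821038, cos φ = 0.570874, sin λ = 0.405443, cos λ = 0.914120.
ΔN = −sin φ cos λ·ΔX − sin φ sin λ·ΔY + cos φ·ΔZ = −(0.821038)(0.914120)(546.2) − (0.821038)(0.405443)(381.4) + (0.570874)(-518.8) = -833.07 m.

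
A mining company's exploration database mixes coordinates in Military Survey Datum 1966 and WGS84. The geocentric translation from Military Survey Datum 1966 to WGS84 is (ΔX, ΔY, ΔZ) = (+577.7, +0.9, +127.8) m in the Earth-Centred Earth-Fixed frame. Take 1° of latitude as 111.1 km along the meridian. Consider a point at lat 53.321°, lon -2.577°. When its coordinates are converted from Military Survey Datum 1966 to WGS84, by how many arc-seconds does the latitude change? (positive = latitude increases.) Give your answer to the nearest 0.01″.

sin φ = 0.801995, cos φ = 0.597331, sin λ = -0.044962, cos λ = 0.998989.
North component: ΔN = −sin φ cos λ·ΔX − sin φ sin λ·ΔY + cos φ·ΔZ = −(0.801995)(0.998989)(577.7) − (0.801995)(-0.044962)(0.9) + (0.597331)(127.8) = -386.47 m.
1° of latitude spans 111100 m, so Δφ = -386.47 / 111100 × 3600 = -12.523″.

Δφ = -12.52″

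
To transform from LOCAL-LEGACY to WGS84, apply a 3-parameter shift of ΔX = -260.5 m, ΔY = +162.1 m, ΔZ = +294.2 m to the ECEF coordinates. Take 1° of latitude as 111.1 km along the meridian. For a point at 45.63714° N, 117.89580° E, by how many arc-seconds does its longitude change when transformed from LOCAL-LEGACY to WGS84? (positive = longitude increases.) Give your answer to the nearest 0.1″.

sin φ = 0.714926, cos φ = 0.699200, sin λ = 0.883800, cos λ = -0.467865.
East component: ΔE = −sin λ·ΔX + cos λ·ΔY = −(0.883800)(-260.5) + (-0.467865)(162.1) = 154.39 m.
1° of latitude spans 111100 m; at latitude φ, 1° of longitude spans that × cos φ = 77681.1 m, so Δλ = 154.39 / 77681.1 × 3600 = 7.155″.

Δλ = 7.2″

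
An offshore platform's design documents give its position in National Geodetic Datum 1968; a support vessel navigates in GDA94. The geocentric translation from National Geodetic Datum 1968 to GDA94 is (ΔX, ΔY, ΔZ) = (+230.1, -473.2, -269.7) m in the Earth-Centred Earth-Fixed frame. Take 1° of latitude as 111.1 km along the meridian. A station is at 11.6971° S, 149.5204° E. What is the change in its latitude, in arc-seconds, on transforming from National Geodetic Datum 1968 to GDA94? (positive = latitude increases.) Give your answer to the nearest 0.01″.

Δφ = -11.44″

sin φ = -0.202738, cos φ = 0.979233, sin λ = 0.507232, cos λ = -0.861810.
North component: ΔN = −sin φ cos λ·ΔX − sin φ sin λ·ΔY + cos φ·ΔZ = −(-0.202738)(-0.861810)(230.1) − (-0.202738)(0.507232)(-473.2) + (0.979233)(-269.7) = -352.96 m.
1° of latitude spans 111100 m, so Δφ = -352.96 / 111100 × 3600 = -11.437″.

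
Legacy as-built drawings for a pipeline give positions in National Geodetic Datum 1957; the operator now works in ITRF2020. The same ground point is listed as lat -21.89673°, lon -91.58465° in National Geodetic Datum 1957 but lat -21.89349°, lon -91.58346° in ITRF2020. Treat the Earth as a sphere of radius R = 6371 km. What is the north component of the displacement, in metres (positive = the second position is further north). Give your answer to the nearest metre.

Δφ = -21.89349° − -21.89673° = +0.00324°; Δλ = -91.58346° − -91.58465° = +0.00119°.
1° along a meridian = πR/180 = 111195 m.
ΔN = Δφ × 111195 = 360.3 m; ΔE = Δλ × 111195 × cos(-21.89673°) = +0.00119 × 111195 × 0.927858 = 122.8 m.

ΔN = 360 m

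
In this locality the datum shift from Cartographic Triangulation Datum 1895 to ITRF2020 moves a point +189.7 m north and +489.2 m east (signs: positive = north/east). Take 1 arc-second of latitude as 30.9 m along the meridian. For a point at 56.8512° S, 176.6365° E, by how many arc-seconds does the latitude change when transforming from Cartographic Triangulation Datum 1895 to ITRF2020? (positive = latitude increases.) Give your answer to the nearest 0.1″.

1″ of latitude = 30.90 m, so Δφ = 189.7 / 30.90 = 6.139″.

Δφ = 6.1″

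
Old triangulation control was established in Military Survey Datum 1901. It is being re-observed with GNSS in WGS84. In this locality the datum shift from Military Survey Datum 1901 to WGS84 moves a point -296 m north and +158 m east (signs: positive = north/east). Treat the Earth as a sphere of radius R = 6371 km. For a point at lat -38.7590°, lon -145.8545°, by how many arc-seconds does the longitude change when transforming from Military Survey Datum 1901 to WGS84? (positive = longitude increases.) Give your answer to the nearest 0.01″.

Δλ = 6.56″

At latitude -38.7590°, cos φ = 0.779786.
One radian of longitude at latitude φ spans R cos φ, so Δλ = ΔE / (R cos φ) = 158.0 / (6371000 × 0.779786) = 3.1803e-05 rad = 6.560″.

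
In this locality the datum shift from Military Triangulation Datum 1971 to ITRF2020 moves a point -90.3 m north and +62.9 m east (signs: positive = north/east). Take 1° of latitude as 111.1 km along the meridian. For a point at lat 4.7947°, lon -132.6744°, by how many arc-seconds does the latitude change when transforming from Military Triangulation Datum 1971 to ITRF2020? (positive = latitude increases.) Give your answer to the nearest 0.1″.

1° of latitude = 111.1 km, so Δφ = -90.3 / 111100 = -0.0008128° = -2.926″.

Δφ = -2.9″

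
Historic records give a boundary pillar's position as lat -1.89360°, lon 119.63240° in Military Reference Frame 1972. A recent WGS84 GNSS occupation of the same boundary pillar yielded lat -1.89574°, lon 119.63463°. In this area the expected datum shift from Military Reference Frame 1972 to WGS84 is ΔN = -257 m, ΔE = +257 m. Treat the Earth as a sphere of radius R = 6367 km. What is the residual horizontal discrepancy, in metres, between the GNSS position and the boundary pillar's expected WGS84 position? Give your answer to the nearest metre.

Observed coordinate differences: Δφ = -0.00214°, Δλ = +0.00223°.
Converting to metres (1° lat = 111125 m, cos φ = 0.999454): observed ΔN = -237.8 m, observed ΔE = 247.7 m.
Subtracting the expected shift leaves a residual of -237.8 − (-257) = 19.2 m north and 247.7 − (257) = -9.3 m east.
Residual distance = √(19.2² + (-9.3)²) = 21.3 m.

21 m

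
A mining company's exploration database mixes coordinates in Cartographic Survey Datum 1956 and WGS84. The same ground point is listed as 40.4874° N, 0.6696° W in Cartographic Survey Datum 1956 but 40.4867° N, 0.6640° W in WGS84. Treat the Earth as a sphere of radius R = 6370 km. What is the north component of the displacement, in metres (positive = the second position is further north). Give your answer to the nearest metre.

Δφ = 40.4867° − 40.4874° = -0.0007°; Δλ = -0.6640° − -0.6696° = +0.0056°.
1° along a meridian = πR/180 = 111177 m.
ΔN = Δφ × 111177 = -77.8 m; ΔE = Δλ × 111177 × cos(40.4874°) = +0.0056 × 111177 × 0.760549 = 473.5 m.

ΔN = -78 m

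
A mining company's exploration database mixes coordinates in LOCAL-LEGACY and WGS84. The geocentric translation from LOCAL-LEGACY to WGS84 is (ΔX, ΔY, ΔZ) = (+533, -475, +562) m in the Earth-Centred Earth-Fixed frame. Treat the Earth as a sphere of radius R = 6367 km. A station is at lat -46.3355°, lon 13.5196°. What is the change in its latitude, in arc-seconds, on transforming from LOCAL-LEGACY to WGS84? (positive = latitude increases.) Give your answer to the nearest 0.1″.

Δφ = 22.1″

sin φ = -0.723395, cos φ = 0.690434, sin λ = 0.233778, cos λ = 0.972290.
North component: ΔN = −sin φ cos λ·ΔX − sin φ sin λ·ΔY + cos φ·ΔZ = −(-0.723395)(0.972290)(533) − (-0.723395)(0.233778)(-475) + (0.690434)(562) = 682.58 m.
1° of latitude spans πR/180 = 111125 m, so Δφ = 682.58 / 111125 × 3600 = 22.113″.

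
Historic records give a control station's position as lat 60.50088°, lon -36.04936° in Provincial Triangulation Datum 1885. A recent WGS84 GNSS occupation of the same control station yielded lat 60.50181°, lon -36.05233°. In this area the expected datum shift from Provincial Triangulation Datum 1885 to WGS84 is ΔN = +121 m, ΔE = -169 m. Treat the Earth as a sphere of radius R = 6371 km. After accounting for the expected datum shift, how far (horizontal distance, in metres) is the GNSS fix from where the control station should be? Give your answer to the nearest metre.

Observed coordinate differences: Δφ = +0.00093°, Δλ = -0.00297°.
Converting to metres (1° lat = 111195 m, cos φ = 0.492410): observed ΔN = 103.4 m, observed ΔE = -162.6 m.
Subtracting the expected shift leaves a residual of 103.4 − (121) = -17.6 m north and -162.6 − (-169) = 6.4 m east.
Residual distance = √((-17.6)² + 6.4²) = 18.7 m.

19 m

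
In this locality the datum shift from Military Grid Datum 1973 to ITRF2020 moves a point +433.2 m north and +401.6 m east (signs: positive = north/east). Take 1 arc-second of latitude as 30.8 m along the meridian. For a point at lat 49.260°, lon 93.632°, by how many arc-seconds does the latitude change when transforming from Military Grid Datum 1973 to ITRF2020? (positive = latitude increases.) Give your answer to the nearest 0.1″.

Δφ = 14.1″

1″ of latitude = 30.80 m, so Δφ = 433.2 / 30.80 = 14.065″.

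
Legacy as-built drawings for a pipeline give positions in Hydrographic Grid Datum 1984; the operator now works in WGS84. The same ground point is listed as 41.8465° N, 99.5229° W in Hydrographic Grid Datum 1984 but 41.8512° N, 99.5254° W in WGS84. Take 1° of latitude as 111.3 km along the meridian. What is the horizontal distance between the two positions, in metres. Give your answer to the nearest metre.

Δφ = 41.8512° − 41.8465° = +0.0047°; Δλ = -99.5254° − -99.5229° = -0.0025°.
ΔN = Δφ × 111300 = 523.1 m; ΔE = Δλ × 111300 × cos(41.8465°) = -0.0025 × 111300 × 0.744935 = -207.3 m.
Distance = √(ΔE² + ΔN²) = √((-207.3)² + 523.1²) = 562.7 m.

563 m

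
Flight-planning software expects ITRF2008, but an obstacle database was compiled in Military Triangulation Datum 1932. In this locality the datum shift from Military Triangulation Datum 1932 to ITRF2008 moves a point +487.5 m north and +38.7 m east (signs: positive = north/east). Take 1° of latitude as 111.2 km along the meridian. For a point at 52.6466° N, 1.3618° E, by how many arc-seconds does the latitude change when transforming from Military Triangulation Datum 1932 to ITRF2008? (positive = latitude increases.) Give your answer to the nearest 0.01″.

1° of latitude = 111.2 km, so Δφ = 487.5 / 111200 = 0.0043840° = 15.782″.

Δφ = 15.78″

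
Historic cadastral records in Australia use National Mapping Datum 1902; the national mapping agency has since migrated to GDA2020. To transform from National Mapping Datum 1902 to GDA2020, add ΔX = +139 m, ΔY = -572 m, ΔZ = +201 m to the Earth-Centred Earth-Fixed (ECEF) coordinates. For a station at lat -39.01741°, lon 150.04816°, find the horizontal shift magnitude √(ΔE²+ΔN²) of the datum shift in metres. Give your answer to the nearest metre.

The local east axis at (φ, λ) is (−sin λ, cos λ, 0), so ΔE = −sin(150.04816°)·139 + cos(150.04816°)·(-572) = 426.21 m.
The local north axis is (−sin φ cos λ, −sin φ sin λ, cos φ), giving ΔN = -75.821 − 179.791 + 156.168 = -99.44 m.
Horizontal magnitude = √(ΔE² + ΔN²) = √(426.21² + (-99.44)²) = 437.66 m.

438 m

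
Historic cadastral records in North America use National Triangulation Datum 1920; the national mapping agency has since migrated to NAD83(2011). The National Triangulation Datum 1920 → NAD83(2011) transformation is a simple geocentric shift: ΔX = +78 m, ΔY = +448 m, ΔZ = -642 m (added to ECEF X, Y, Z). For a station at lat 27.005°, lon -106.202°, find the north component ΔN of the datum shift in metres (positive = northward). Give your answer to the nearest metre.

The local north axis is (−sin φ cos λ, −sin φ sin λ, cos φ), giving ΔN = 9.882 + 195.343 − 572.001 = -366.78 m.

ΔN = -367 m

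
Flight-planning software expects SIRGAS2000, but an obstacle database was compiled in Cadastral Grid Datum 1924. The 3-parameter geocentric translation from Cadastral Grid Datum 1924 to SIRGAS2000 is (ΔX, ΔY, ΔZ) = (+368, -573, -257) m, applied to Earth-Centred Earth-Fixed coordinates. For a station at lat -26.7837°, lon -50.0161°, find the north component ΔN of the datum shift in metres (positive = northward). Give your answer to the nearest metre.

ΔN = 75 m

The local north axis is (−sin φ cos λ, −sin φ sin λ, cos φ), giving ΔN = 106.557 + 197.845 − 229.428 = 74.97 m.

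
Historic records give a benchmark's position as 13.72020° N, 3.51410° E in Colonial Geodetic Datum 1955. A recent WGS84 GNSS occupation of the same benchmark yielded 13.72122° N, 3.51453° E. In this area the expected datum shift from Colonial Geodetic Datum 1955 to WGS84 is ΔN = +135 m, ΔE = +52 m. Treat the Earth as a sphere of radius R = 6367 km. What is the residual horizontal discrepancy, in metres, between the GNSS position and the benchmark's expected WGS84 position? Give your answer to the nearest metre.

22 m

Observed coordinate differences: Δφ = +0.00102°, Δλ = +0.00043°.
Converting to metres (1° lat = 111125 m, cos φ = 0.971466): observed ΔN = 113.3 m, observed ΔE = 46.4 m.
Subtracting the expected shift leaves a residual of 113.3 − (135) = -21.7 m north and 46.4 − (52) = -5.6 m east.
Residual distance = √((-21.7)² + (-5.6)²) = 22.4 m.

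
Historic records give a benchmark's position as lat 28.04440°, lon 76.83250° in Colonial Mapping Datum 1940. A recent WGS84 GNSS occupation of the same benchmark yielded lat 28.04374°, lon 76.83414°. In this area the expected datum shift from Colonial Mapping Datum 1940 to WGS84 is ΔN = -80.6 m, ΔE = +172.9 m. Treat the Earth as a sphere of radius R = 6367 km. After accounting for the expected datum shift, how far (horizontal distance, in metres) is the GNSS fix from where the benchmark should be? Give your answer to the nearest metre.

Observed coordinate differences: Δφ = -0.00066°, Δλ = +0.00164°.
Converting to metres (1° lat = 111125 m, cos φ = 0.882584): observed ΔN = -73.3 m, observed ΔE = 160.8 m.
Subtracting the expected shift leaves a residual of -73.3 − (-80.6) = 7.3 m north and 160.8 − (172.9) = -12.1 m east.
Residual distance = √(7.3² + (-12.1)²) = 14.1 m.

14 m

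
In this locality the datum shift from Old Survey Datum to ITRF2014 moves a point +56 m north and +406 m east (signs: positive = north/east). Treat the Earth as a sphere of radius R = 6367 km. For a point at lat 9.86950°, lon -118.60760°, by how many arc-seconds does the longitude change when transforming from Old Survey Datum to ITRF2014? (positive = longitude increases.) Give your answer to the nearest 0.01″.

Δλ = 13.35″

At latitude 9.86950°, cos φ = 0.985201.
One radian of longitude at latitude φ spans R cos φ, so Δλ = ΔE / (R cos φ) = 406.0 / (6367000 × 0.985201) = 6.4724e-05 rad = 13.350″.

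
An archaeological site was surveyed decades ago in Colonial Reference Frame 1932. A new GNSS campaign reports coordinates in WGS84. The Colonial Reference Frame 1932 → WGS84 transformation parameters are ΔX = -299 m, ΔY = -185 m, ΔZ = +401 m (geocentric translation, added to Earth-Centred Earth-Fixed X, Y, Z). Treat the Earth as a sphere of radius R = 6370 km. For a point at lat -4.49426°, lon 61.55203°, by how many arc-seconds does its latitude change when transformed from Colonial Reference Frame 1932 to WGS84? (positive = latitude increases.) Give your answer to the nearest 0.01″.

Δφ = 12.17″

sin φ = -0.078359, cos φ = 0.996925, sin λ = 0.879250, cos λ = 0.476361.
North component: ΔN = −sin φ cos λ·ΔX − sin φ sin λ·ΔY + cos φ·ΔZ = −(-0.078359)(0.476361)(-299) − (-0.078359)(0.879250)(-185) + (0.996925)(401) = 375.86 m.
1° of latitude spans πR/180 = 111177 m, so Δφ = 375.86 / 111177 × 3600 = 12.171″.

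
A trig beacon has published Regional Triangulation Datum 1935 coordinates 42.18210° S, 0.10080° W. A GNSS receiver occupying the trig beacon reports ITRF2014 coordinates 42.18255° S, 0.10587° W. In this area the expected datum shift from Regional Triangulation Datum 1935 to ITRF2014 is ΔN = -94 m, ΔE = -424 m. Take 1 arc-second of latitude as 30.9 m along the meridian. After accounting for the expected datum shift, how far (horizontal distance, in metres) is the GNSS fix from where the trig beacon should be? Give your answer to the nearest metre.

44 m

Observed coordinate differences: Δφ = -0.00045°, Δλ = -0.00507°.
Converting to metres (1° lat = 111240 m, cos φ = 0.741014): observed ΔN = -50.1 m, observed ΔE = -417.9 m.
Subtracting the expected shift leaves a residual of -50.1 − (-94) = 43.9 m north and -417.9 − (-424) = 6.1 m east.
Residual distance = √(43.9² + 6.1²) = 44.4 m.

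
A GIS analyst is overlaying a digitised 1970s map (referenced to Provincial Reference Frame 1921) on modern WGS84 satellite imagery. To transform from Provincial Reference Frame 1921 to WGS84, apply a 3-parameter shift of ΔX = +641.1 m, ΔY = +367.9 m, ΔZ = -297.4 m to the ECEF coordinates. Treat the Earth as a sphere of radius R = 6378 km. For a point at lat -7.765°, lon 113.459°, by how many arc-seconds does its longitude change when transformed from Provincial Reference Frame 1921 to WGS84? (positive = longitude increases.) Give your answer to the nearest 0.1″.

Δλ = -24.0″

sin φ = -0.135110, cos φ = 0.990831, sin λ = 0.917345, cos λ = -0.398093.
East component: ΔE = −sin λ·ΔX + cos λ·ΔY = −(0.917345)(641.1) + (-0.398093)(367.9) = -734.57 m.
1° of latitude spans πR/180 = 111317 m; at latitude φ, 1° of longitude spans that × cos φ = 110296.4 m, so Δλ = -734.57 / 110296.4 × 3600 = -23.976″.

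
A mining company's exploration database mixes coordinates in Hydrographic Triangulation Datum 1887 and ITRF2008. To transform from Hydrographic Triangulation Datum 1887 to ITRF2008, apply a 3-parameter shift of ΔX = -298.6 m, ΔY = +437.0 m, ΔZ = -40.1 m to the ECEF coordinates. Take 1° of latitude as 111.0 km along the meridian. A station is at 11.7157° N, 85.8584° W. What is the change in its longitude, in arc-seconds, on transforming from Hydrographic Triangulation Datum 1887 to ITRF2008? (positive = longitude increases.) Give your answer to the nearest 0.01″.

sin φ = 0.203056, cos φ = 0.979167, sin λ = -0.997389, cos λ = 0.072222.
East component: ΔE = −sin λ·ΔX + cos λ·ΔY = −(-0.997389)(-298.6) + (0.072222)(437.0) = -266.26 m.
1° of latitude spans 111000 m; at latitude φ, 1° of longitude spans that × cos φ = 108687.6 m, so Δλ = -266.26 / 108687.6 × 3600 = -8.819″.

Δλ = -8.82″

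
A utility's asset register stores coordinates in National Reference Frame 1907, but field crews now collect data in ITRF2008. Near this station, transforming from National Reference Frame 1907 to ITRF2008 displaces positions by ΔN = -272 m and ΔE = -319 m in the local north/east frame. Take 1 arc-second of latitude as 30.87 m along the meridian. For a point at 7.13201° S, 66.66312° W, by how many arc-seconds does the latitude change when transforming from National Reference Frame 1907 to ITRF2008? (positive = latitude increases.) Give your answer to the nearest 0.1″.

1″ of latitude = 30.87 m, so Δφ = -272.0 / 30.87 = -8.811″.

Δφ = -8.8″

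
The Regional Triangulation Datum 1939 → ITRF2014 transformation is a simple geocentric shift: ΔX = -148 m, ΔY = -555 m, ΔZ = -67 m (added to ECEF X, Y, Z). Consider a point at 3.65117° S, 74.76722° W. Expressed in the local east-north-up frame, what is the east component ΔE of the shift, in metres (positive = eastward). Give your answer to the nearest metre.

At φ = -3.65117°, λ = -74.76722°: sin φ = -0.063682, cos φ = 0.997970, sin λ = -0.964866, cos λ = 0.262741.
ΔE = −sin λ·ΔX + cos λ·ΔY = −(-0.964866)·(-148) + (0.262741)·(-555) = -288.62 m.

ΔE = -289 m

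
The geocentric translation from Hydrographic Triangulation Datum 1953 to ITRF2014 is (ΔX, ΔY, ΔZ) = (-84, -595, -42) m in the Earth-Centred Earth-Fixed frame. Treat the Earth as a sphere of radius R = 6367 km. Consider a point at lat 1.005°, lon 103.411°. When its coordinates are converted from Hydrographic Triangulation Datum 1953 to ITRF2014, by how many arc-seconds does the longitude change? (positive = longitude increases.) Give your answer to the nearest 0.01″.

sin φ = 0.017540, cos φ = 0.999846, sin λ = 0.972731, cos λ = -0.231935.
East component: ΔE = −sin λ·ΔX + cos λ·ΔY = −(0.972731)(-84) + (-0.231935)(-595) = 219.71 m.
1° of latitude spans πR/180 = 111125 m; at latitude φ, 1° of longitude spans that × cos φ = 111108.0 m, so Δλ = 219.71 / 111108.0 × 3600 = 7.119″.

Δλ = 7.12″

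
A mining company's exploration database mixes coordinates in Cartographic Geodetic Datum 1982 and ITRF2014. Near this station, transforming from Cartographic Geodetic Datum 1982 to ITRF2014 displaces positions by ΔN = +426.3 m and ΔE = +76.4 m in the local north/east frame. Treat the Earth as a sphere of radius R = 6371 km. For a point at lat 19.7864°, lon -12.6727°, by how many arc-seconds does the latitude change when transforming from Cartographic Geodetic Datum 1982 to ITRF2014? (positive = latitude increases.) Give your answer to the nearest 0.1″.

On a sphere of radius R, 1 rad of latitude = R, so Δφ = ΔN / R = 426.3 / 6371000 = 6.6913e-05 rad = 13.802″.

Δφ = 13.8″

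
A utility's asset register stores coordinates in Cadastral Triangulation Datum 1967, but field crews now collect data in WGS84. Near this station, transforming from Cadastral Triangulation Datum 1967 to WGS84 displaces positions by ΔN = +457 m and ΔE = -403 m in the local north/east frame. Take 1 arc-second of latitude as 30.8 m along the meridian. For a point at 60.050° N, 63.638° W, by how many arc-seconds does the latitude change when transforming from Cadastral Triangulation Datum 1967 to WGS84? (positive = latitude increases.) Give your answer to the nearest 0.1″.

1″ of latitude = 30.80 m, so Δφ = 457.0 / 30.80 = 14.838″.

Δφ = 14.8″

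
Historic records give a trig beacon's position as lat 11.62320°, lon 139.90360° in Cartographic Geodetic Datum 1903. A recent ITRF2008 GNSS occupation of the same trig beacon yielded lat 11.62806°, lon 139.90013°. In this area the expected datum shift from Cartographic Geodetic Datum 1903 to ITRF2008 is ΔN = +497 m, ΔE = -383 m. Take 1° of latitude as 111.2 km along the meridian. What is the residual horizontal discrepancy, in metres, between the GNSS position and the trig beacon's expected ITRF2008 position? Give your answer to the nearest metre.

44 m

Observed coordinate differences: Δφ = +0.00486°, Δλ = -0.00347°.
Converting to metres (1° lat = 111200 m, cos φ = 0.979494): observed ΔN = 540.4 m, observed ΔE = -378.0 m.
Subtracting the expected shift leaves a residual of 540.4 − (497) = 43.4 m north and -378.0 − (-383) = 5.0 m east.
Residual distance = √(43.4² + 5.0²) = 43.7 m.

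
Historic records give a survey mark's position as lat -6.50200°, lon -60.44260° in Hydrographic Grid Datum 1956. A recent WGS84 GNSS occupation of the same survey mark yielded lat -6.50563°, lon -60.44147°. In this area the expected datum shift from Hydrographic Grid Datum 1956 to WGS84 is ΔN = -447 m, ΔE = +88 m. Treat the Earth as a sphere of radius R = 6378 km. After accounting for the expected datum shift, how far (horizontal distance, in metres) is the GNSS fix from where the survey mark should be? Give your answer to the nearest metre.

57 m

Observed coordinate differences: Δφ = -0.00363°, Δλ = +0.00113°.
Converting to metres (1° lat = 111317 m, cos φ = 0.993568): observed ΔN = -404.1 m, observed ΔE = 125.0 m.
Subtracting the expected shift leaves a residual of -404.1 − (-447) = 42.9 m north and 125.0 − (88) = 37.0 m east.
Residual distance = √(42.9² + 37.0²) = 56.7 m.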